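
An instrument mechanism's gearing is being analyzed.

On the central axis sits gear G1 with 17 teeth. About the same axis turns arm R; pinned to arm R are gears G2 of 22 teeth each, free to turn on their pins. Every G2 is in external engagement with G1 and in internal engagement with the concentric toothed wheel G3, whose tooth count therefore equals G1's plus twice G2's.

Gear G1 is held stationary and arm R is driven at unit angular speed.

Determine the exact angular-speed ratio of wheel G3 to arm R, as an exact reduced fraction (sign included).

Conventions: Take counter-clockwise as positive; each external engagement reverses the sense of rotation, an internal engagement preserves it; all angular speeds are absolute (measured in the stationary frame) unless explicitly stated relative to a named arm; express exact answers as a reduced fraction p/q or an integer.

78/61

class = planetary set [G3 = 17+2·22 = 61; Willis about the carrier]
ring teeth: 17 + 2·22 = 61
17(ω_sun−ω_arm) = −61(ω_ring−ω_arm),  ω_sun = 0, ω_arm = 1
ω_ring = 1 − (17/61)(0−1) = 78/61
ω_out/ω_in = 78/61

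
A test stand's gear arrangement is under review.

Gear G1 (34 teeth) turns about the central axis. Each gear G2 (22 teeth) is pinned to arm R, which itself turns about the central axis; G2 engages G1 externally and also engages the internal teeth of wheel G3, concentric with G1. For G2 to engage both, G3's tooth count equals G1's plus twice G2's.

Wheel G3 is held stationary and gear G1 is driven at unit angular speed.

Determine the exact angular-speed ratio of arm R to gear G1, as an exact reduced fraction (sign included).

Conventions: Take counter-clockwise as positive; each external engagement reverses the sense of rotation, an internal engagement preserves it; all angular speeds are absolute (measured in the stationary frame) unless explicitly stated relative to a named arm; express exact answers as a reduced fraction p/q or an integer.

class = planetary set [G3 = 34+2·22 = 78; Willis about the carrier]
ring teeth: 34 + 2·22 = 78
34(ω_sun−ω_arm) = −78(ω_ring−ω_arm),  ω_ring = 0, ω_sun = 1
34(1−ω_arm) = −78(0−ω_arm)  ⇒  112·ω_arm = 34  ⇒  ω_arm = 17/56
ω_out/ω_in = 17/56

17/56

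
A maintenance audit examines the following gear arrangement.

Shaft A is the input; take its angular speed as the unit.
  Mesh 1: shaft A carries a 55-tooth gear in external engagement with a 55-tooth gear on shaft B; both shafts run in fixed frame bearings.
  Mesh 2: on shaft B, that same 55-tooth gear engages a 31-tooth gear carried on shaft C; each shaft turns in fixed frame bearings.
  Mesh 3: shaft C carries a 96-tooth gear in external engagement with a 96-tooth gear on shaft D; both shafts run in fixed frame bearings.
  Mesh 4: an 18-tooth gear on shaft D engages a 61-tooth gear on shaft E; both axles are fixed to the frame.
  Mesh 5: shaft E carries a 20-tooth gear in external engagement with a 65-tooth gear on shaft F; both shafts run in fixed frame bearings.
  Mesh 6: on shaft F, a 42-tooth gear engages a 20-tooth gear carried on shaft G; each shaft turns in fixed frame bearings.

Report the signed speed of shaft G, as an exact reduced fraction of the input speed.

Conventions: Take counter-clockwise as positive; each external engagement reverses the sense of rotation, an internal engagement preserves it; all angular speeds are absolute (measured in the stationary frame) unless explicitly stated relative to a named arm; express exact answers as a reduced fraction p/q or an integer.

8316/24583

6-mesh fixed-axis compound train (all bearings frame-fixed)
mesh 1 [55T→55T]: |ω|/ω_in = 1×55/55 = 1, sense flips to −
mesh 2 [55T→31T]: |ω|/ω_in = 1×55/31 = 55/31, sense flips to +
mesh 3 [96T→96T]: |ω|/ω_in = (55/31)×96/96 = 55/31, sense flips to −
mesh 4 [18T→61T]: |ω|/ω_in = (55/31)×18/61 = 990/1891, sense flips to +
mesh 5 [20T→65T]: |ω|/ω_in = (990/1891)×20/65 = 3960/24583, sense flips to −
mesh 6 [42T→20T]: |ω|/ω_in = (3960/24583)×42/20 = 8316/24583, sense flips to +
signed output speed (× input speed) = 8316/24583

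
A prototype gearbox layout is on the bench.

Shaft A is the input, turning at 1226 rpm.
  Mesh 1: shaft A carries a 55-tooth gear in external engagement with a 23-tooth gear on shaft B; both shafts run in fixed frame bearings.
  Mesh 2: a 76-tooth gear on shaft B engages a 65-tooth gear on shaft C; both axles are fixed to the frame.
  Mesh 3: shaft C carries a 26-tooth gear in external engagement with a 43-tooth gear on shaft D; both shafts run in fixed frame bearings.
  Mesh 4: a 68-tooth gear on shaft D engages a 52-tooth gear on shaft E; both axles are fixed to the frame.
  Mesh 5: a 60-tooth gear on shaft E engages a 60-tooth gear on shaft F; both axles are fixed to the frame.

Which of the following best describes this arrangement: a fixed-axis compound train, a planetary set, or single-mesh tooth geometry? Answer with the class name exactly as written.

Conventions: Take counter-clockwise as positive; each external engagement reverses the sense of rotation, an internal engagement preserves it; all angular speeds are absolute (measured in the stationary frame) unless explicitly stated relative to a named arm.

fixed-axis compound train

5-mesh fixed-axis compound train (all bearings frame-fixed)
classification: fixed-axis compound train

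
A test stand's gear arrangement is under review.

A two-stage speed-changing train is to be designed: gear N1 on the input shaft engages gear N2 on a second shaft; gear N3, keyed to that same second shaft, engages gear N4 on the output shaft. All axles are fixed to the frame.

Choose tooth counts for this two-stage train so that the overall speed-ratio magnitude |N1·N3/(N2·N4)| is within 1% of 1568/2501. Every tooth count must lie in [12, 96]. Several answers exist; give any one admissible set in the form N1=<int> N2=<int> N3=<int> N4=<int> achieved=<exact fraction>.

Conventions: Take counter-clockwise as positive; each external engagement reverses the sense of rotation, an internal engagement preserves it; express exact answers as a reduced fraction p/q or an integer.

N1=28 N2=41 N3=56 N4=61 achieved=1568/2501

class = fixed-axis compound train [2-stage, 1568/2501 wanted]
target = 1568/2501 in lowest terms: an exact hit needs N1·N3 = k·1568 and N2·N4 = k·2501 for one integer k, every count in [12, 96]; additionally prefer no 1:1 stage (N1 ≠ N2, N3 ≠ N4)
k = 1: N1·N3 = 1568 = 28·56, N2·N4 = 2501 = 41·61
achieved = 28·56/(41·61) = 1568/2501; |achieved − target| = 0 ≤ 392/62525 ✓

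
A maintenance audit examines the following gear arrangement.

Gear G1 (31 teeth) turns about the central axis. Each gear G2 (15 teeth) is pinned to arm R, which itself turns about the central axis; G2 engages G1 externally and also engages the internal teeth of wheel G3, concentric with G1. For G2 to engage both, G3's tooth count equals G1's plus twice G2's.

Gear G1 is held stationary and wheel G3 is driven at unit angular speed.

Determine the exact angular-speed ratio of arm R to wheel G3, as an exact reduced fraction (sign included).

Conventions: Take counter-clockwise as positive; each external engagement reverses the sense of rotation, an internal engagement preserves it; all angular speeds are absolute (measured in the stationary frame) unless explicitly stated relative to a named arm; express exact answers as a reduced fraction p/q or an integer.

61/92

recognized (axles ride arm R): planetary set, 31/15/61 teeth
ring teeth: 31 + 2·15 = 61
31(ω_sun−ω_arm) = −61(ω_ring−ω_arm),  ω_sun = 0, ω_ring = 1
31(0−ω_arm) = −61(1−ω_arm)  ⇒  92·ω_arm = 61  ⇒  ω_arm = 61/92
ω_out/ω_in = 61/92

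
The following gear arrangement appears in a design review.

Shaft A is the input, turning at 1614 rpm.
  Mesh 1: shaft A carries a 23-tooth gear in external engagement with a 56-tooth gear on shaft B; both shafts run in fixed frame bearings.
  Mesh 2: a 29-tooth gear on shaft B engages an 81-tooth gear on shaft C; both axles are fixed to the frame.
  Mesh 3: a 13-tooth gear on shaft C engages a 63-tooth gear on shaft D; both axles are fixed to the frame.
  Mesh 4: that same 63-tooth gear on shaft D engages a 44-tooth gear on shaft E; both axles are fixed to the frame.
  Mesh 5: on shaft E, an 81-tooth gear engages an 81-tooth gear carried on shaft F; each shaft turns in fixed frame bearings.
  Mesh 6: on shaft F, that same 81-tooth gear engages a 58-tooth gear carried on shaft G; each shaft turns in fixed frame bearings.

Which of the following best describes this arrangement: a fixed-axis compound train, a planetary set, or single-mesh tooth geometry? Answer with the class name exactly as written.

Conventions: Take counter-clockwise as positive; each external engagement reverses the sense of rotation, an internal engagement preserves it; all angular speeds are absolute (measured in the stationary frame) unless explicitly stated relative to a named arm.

class = fixed-axis compound train [6 meshes; 6 ratios multiply, 6 sense flips]
classification: fixed-axis compound train

fixed-axis compound train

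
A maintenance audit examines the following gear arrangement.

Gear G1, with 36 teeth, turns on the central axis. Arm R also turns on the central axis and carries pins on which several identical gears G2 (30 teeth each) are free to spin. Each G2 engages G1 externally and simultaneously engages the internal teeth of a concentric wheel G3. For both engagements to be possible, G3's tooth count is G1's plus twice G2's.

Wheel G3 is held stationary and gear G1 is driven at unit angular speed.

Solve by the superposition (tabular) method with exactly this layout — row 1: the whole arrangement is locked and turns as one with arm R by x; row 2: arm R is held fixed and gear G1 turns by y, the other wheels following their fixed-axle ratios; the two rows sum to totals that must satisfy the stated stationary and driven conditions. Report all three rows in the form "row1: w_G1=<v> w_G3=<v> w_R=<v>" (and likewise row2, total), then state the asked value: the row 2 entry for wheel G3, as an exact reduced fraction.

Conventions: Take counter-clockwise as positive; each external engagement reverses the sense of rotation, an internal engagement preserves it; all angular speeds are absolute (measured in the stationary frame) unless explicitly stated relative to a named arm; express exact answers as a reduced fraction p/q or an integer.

row1: w_G1=3/11 w_G3=3/11 w_R=3/11
row2: w_G1=8/11 w_G3=-3/11 w_R=0
total: w_G1=1 w_G3=0 w_R=3/11
asked value: -3/11

recognized (axles ride arm R): planetary set, 36/30/96 teeth
row 1: whole set turns with the arm by x
superposition row 2 [arm held]: sun y, ring −(36/96)·y, arm 0
boundary: total ω_ring = x − (36/96)·y = 0 and total ω_sun = x + y = 1  ⇒  y = 8/11, x = 3/11
row 2 ring = −(36/96)·8/11 = -3/11
totals (row 1 + row 2): sun 3/11 + 8/11 = 1, ring 3/11 + (-3/11) = 0, arm 3/11 + 0 = 3/11
asked cell (row2, ring) = -3/11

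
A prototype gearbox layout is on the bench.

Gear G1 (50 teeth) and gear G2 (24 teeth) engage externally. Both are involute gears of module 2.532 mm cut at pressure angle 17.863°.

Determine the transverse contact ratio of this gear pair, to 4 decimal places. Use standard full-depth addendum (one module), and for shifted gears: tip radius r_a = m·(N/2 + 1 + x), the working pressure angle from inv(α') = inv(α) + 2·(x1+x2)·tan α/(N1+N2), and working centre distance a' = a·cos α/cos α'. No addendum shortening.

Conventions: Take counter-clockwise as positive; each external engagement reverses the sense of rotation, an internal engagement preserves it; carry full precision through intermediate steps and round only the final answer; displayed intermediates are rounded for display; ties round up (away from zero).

1.7853

class = single-mesh tooth geometry [involute pair 50T × 24T, m = 2.532]
base radii: r_b1 = 60.248477, r_b2 = 28.919269
tip radii: r_a1 = 65.832000, r_a2 = 32.916000
no profile shift: α' = α, a' = a
action lengths: √(r_a1²−r_b1²) = 26.532494, √(r_a2²−r_b2²) = 15.720653
base pitch p_b = π·m·cos α = 7.571047
CR = (26.532494 + 15.720653 − 93.684000·sin 17.86300°)/7.571047 = 1.785265
contact ratio ≈ 1.7853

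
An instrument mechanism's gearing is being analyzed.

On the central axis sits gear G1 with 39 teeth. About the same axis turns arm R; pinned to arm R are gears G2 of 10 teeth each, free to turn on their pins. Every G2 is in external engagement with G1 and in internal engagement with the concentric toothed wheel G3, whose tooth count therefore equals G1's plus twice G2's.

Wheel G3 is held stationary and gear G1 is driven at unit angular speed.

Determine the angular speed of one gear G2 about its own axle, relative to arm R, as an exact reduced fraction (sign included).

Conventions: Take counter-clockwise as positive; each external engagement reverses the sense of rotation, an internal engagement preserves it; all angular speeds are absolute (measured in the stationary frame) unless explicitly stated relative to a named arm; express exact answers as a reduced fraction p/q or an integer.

recognized (axles ride arm R): planetary set, 39/10/59 teeth
ring teeth: 39 + 2·10 = 59
39(ω_sun−ω_arm) = −59(ω_ring−ω_arm),  ω_ring = 0, ω_sun = 1
39(1−ω_arm) = −59(0−ω_arm)  ⇒  98·ω_arm = 39  ⇒  ω_arm = 39/98
sun–planet mesh: 39·(1−39/98) = −10·(ω_p−ω_arm)  ⇒  ω_p−ω_arm = -2301/980
exact speed ratio = -2301/980

-2301/980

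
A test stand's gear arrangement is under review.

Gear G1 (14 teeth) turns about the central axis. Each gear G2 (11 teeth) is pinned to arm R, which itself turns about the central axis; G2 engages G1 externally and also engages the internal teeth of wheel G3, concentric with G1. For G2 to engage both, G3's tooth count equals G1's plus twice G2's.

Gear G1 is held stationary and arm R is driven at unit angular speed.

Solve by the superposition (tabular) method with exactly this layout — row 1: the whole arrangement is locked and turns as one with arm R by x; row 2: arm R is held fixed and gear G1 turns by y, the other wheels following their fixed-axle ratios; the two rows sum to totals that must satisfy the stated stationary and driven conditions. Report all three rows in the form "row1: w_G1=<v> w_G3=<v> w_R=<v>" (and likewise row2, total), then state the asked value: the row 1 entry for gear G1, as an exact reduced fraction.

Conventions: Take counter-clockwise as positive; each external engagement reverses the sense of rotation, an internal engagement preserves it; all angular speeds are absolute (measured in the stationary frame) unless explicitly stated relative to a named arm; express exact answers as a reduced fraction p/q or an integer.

planetary set (14T centre, 11T on arm, 36T internal) — Willis relation
superposition row 1 [locked train]: every member turns x
row 2 (arm held, sun turns y): ω_ring = −(14/36)·y, ω_arm = 0
boundary: total ω_sun = x + y = 0 and total ω_arm = x = 1  ⇒  y = -1, x = 1
row 2 ring = −(14/36)·(-1) = 7/18
totals (row 1 + row 2): sun 1 + (-1) = 0, ring 1 + 7/18 = 25/18, arm 1 + 0 = 1
asked cell (row1, sun) = 1

row1: w_G1=1 w_G3=1 w_R=1
row2: w_G1=-1 w_G3=7/18 w_R=0
total: w_G1=0 w_G3=25/18 w_R=1
asked value: 1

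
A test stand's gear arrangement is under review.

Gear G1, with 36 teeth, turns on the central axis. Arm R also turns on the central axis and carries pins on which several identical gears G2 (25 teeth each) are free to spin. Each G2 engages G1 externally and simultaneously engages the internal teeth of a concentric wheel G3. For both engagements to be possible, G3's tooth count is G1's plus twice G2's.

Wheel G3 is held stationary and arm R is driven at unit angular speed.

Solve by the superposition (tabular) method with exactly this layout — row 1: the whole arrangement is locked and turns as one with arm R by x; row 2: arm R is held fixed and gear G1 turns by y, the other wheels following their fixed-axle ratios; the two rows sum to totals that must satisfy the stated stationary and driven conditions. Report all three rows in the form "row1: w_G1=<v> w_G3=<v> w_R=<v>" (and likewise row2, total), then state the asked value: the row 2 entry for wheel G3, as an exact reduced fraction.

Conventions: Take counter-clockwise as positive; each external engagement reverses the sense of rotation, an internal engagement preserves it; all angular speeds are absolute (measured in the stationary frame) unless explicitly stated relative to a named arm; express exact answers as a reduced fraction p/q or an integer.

row1: w_G1=1 w_G3=1 w_R=1
row2: w_G1=43/18 w_G3=-1 w_R=0
total: w_G1=61/18 w_G3=0 w_R=1
asked value: -1

class = planetary set [G3 = 36+2·25 = 86; Willis about the carrier]
superposition row 1 [locked train]: every member turns x
row 2: sun turns y, ring = −(36/86)·y, arm 0
boundary: total ω_ring = x − (36/86)·y = 0 and total ω_arm = x = 1  ⇒  y = 43/18, x = 1
row 2 ring = −(36/86)·43/18 = -1
totals (row 1 + row 2): sun 1 + 43/18 = 61/18, ring 1 + (-1) = 0, arm 1 + 0 = 1
asked cell (row2, ring) = -1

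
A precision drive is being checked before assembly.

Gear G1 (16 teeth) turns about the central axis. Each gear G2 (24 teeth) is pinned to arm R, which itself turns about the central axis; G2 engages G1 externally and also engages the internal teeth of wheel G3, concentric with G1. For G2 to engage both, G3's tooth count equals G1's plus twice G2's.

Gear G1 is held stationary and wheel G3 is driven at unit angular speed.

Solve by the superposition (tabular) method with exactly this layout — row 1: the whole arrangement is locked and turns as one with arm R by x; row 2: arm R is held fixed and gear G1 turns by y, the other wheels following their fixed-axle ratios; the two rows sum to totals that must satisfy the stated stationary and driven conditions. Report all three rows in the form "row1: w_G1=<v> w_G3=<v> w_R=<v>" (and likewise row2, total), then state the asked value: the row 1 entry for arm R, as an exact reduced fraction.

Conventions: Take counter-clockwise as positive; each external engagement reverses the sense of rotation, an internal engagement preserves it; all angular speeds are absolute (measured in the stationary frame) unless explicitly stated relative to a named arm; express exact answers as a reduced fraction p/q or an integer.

row1: w_G1=4/5 w_G3=4/5 w_R=4/5
row2: w_G1=-4/5 w_G3=1/5 w_R=0
total: w_G1=0 w_G3=1 w_R=4/5
asked value: 4/5

planetary set (16T centre, 24T on arm, 64T internal) — Willis relation
row 1 (train locked, turned with arm): all members turn x
row 2 (arm held, sun turns y): ω_ring = −(16/64)·y, ω_arm = 0
boundary: total ω_sun = x + y = 0 and total ω_ring = x − (16/64)·y = 1  ⇒  y = -4/5, x = 4/5
row 2 ring = −(16/64)·(-4/5) = 1/5
totals (row 1 + row 2): sun 4/5 + (-4/5) = 0, ring 4/5 + 1/5 = 1, arm 4/5 + 0 = 4/5
asked cell (row1, arm) = 4/5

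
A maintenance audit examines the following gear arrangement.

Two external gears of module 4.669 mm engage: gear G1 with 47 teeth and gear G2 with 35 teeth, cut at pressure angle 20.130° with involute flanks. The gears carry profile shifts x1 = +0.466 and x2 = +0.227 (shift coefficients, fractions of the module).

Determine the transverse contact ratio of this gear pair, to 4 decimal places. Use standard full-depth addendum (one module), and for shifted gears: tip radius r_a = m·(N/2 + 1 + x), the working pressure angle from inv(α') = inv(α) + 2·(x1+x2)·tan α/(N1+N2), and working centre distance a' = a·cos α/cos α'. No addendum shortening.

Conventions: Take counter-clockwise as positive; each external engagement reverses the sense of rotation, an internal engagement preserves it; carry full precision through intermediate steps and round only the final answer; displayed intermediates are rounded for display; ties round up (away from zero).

1.6104

single-mesh involute tooth geometry (47T engaging 35T at module 4.669)
base radii: r_b1 = 103.019073, r_b2 = 76.716331
tip radii: r_a1 = 116.566254, r_a2 = 87.436363
inv(α') = inv(20.130°) + 2·(+0.466+0.227)·tan α/(47+35) = 0.02140254  ⇒  α' = 22.46255°
a' = a·cos α / cos α' = 191.4290·cos 20.130°/cos 22.46255° = 194.491581
action lengths: √(r_a1²−r_b1²) = 54.541381, √(r_a2²−r_b2²) = 41.949043
base pitch p_b = π·m·cos α = 13.772083
CR = (54.541381 + 41.949043 − 194.491581·sin 22.46255°)/13.772083 = 1.610445
contact ratio ≈ 1.6104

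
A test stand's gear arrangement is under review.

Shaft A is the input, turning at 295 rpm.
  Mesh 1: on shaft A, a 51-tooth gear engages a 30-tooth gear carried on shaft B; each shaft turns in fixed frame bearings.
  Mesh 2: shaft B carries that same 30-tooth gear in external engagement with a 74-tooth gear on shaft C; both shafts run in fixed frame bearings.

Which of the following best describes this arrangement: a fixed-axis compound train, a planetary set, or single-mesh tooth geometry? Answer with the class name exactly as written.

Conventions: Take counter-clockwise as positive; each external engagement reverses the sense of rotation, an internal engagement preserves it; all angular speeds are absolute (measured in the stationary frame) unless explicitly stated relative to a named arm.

2-mesh fixed-axis compound train (all bearings frame-fixed)
classification: fixed-axis compound train

fixed-axis compound train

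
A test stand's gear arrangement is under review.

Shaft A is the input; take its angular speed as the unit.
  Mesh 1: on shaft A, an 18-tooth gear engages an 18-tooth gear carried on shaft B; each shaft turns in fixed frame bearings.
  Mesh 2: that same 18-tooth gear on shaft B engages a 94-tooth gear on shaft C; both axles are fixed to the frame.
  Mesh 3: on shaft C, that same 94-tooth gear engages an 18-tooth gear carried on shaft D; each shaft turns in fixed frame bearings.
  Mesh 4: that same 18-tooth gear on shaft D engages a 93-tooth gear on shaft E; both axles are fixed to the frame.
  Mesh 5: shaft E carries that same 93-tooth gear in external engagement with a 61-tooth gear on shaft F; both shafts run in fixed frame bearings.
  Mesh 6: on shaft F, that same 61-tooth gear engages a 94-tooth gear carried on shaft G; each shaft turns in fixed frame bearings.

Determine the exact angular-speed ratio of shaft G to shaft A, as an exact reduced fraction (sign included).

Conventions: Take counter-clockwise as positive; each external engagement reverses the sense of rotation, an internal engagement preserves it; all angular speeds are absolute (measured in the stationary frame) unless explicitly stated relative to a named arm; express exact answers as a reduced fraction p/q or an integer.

class = fixed-axis compound train [6 meshes; 6 ratios multiply, 6 sense flips]
mesh 1 [18T→18T]: running ratio 1, sense −
mesh 2 [18T→94T]: running ratio 9/47, sense +
mesh 3 [94T→18T]: running ratio 1, sense −
mesh 4 [18T→93T]: running ratio 6/31, sense +
mesh 5 [93T→61T]: running ratio 18/61, sense −
mesh 6 [61T→94T]: running ratio 9/47, sense +
ω_out/ω_in = 9/47

9/47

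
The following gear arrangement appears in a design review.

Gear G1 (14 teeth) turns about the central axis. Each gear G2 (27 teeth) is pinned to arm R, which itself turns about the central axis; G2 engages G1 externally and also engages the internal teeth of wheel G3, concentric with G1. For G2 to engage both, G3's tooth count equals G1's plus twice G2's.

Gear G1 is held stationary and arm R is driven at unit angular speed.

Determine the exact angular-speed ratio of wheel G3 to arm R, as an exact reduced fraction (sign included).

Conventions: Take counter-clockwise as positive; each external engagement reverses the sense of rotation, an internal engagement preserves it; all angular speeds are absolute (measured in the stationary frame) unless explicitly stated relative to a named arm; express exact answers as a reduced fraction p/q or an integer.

41/34

topology: planetary set — G1 14T / G2 27T / G3 68T, arm = carrier (Willis)
ring teeth: 14 + 2·27 = 68
14(ω_sun−ω_arm) = −68(ω_ring−ω_arm),  ω_sun = 0, ω_arm = 1
ω_ring = 1 − (14/68)(0−1) = 41/34
ω_out/ω_in = 41/34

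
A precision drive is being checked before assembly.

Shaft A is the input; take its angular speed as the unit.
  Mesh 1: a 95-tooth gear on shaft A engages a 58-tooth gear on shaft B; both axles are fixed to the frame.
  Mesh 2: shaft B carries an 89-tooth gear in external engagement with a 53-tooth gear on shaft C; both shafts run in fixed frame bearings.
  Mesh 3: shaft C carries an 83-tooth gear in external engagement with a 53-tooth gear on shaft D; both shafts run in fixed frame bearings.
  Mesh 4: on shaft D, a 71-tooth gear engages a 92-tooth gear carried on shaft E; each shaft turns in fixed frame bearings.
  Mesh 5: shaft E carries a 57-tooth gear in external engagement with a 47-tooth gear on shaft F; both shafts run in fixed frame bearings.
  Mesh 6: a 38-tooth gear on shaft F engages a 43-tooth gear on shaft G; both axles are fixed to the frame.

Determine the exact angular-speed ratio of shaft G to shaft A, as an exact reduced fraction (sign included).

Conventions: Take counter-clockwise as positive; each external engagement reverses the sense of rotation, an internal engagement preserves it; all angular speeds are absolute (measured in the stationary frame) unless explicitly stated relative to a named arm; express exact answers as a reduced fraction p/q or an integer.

class = fixed-axis compound train [6 meshes; 6 ratios multiply, 6 sense flips]
mesh 1 [95T→58T]: running ratio 95/58, sense −
mesh 2 [89T→53T]: running ratio 8455/3074, sense +
mesh 3 [83T→53T]: running ratio 701765/162922, sense −
mesh 4 [71T→92T]: running ratio 49825315/14988824, sense +
mesh 5 [57T→47T]: running ratio 2840042955/704474728, sense −
mesh 6 [38T→43T]: running ratio 53960816145/15146206652, sense +
ω_out/ω_in = 53960816145/15146206652

53960816145/15146206652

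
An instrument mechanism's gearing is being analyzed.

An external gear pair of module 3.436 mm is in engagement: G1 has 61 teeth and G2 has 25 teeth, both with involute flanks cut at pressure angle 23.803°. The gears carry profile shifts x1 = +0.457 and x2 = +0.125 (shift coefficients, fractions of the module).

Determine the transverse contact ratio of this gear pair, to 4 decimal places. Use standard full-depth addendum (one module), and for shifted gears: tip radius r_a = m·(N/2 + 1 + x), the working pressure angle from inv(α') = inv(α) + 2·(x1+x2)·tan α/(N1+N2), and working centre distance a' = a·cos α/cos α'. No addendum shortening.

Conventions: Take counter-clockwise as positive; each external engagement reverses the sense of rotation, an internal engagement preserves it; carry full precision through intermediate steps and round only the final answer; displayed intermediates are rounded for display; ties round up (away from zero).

1.4860

recognized (one external pair, fixed centres): single-mesh tooth geometry, m = 3.436, N1 = 61, N2 = 25
base radii: r_b1 = 95.883729, r_b2 = 39.296610
tip radii: r_a1 = 109.804252, r_a2 = 46.815500
inv(α') = inv(23.803°) + 2·(+0.457+0.125)·tan α/(61+25) = 0.03164482  ⇒  α' = 25.43135°
a' = a·cos α / cos α' = 147.7480·cos 23.803°/cos 25.43135° = 149.684718
action lengths: √(r_a1²−r_b1²) = 53.509666, √(r_a2²−r_b2²) = 25.445382
base pitch p_b = π·m·cos α = 9.876315
CR = (53.509666 + 25.445382 − 149.684718·sin 25.43135°)/9.876315 = 1.485983
contact ratio ≈ 1.4860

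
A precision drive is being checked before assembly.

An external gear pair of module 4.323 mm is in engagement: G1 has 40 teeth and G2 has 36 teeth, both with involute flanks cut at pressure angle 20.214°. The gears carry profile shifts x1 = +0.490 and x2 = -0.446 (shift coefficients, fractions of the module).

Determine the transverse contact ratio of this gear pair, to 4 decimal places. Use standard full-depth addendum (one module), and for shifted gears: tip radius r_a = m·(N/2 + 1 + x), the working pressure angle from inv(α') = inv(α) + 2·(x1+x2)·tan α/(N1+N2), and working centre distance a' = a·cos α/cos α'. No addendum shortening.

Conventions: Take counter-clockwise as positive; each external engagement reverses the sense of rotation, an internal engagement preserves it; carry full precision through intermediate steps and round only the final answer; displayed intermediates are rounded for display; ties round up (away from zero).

1.6581

single-mesh involute tooth geometry (40T engaging 36T at module 4.323)
base radii: r_b1 = 81.134809, r_b2 = 73.021329
tip radii: r_a1 = 92.901270, r_a2 = 80.208942
inv(α') = inv(20.214°) + 2·(+0.490-0.446)·tan α/(40+36) = 0.01583130  ⇒  α' = 20.39246°
a' = a·cos α / cos α' = 164.2740·cos 20.214°/cos 20.39246° = 164.463410
action lengths: √(r_a1²−r_b1²) = 45.252499, √(r_a2²−r_b2²) = 33.186744
base pitch p_b = π·m·cos α = 12.744626
CR = (45.252499 + 33.186744 − 164.463410·sin 20.39246°)/12.744626 = 1.658126
contact ratio ≈ 1.6581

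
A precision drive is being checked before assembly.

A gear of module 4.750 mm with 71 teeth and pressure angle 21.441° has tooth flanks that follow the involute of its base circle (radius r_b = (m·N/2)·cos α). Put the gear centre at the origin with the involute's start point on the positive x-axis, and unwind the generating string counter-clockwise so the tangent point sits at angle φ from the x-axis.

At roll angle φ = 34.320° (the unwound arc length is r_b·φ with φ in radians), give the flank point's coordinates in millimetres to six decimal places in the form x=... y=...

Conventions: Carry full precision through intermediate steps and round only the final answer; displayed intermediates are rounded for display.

x=182.636962 y=10.845894

recognized (one wheel, involute flank): single-mesh tooth geometry, m = 4.750, N = 71
pitch radius r_p = m·N/2 = 4.750·71/2 = 168.625000
base radius r_b = r_p·cos α = 168.625000·cos 21.441° = 156.955219
roll angle φ = 34.320° = 0.59899700 rad
x = r_b·(cos φ + φ·sin φ) = 182.636962
y = r_b·(sin φ − φ·cos φ) = 10.845894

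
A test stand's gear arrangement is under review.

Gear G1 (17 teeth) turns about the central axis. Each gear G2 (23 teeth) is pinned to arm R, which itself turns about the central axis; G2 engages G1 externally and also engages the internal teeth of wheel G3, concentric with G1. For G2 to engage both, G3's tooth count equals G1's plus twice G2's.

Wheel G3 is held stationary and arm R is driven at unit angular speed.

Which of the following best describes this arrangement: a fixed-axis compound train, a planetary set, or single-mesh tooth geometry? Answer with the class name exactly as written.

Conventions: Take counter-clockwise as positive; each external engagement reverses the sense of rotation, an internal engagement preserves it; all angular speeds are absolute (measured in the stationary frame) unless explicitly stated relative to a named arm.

topology: planetary set — G1 17T / G2 23T / G3 63T, arm = carrier (Willis)
classification: planetary set

planetary set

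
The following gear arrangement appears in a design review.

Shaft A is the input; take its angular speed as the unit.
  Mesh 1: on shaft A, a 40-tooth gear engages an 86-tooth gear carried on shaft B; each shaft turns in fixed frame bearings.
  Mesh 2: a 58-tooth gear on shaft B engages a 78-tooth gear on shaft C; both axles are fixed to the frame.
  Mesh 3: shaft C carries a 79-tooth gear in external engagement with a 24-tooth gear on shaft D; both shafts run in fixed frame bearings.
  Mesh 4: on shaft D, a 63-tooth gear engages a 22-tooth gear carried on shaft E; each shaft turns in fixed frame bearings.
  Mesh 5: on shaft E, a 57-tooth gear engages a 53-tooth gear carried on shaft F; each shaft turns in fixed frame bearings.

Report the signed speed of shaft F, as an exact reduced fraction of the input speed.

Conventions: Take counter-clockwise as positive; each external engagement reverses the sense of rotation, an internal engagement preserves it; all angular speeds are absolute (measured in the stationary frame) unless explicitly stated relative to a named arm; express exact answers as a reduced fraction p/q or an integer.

5-mesh fixed-axis compound train (all bearings frame-fixed)
mesh 1 [40T→86T]: |ω|/ω_in = 1×40/86 = 20/43, sense flips to −
mesh 2 [58T→78T]: |ω|/ω_in = (20/43)×58/78 = 580/1677, sense flips to +
mesh 3 [79T→24T]: |ω|/ω_in = (580/1677)×79/24 = 11455/10062, sense flips to −
mesh 4 [63T→22T]: |ω|/ω_in = (11455/10062)×63/22 = 80185/24596, sense flips to +
mesh 5 [57T→53T]: |ω|/ω_in = (80185/24596)×57/53 = 4570545/1303588, sense flips to −
signed output speed (× input speed) = -4570545/1303588

-4570545/1303588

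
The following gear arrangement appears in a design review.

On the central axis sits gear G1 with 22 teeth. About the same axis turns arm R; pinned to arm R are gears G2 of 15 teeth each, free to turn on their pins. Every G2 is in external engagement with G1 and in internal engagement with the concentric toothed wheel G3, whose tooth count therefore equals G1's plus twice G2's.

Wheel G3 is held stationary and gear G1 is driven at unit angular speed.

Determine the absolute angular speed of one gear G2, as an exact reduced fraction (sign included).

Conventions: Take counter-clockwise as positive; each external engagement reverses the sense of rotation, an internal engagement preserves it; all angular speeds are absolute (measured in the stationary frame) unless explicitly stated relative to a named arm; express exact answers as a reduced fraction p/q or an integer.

planetary set (22T centre, 15T on arm, 52T internal) — Willis relation
ring teeth: 22 + 2·15 = 52
22(ω_sun−ω_arm) = −52(ω_ring−ω_arm),  ω_ring = 0, ω_sun = 1
22(1−ω_arm) = −52(0−ω_arm)  ⇒  74·ω_arm = 22  ⇒  ω_arm = 11/37
sun–planet mesh: 22·(1−11/37) = −15·(ω_p−ω_arm)  ⇒  ω_p−ω_arm = -572/555
ω_p = 11/37 − 572/555 = -11/15
exact speed ratio = -11/15

-11/15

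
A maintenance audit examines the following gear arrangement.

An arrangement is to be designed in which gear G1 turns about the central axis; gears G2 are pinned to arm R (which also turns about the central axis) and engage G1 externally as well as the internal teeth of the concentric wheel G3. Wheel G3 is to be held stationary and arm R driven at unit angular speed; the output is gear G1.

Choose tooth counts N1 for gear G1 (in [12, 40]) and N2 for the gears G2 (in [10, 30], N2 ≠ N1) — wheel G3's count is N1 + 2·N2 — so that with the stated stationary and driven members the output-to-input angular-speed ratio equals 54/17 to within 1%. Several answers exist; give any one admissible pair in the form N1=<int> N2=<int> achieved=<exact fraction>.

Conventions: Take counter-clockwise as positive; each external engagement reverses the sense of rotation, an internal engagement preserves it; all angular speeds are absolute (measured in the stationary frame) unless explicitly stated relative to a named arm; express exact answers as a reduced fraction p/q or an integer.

design class (target 54/17): planetary set
Willis with ω_ring = 0: ω_sun/ω_arm = (N1+N3)/N1; set equal to 54/17  ⇒  N3/N1 = 54/17 − 1 = 37/17
N3 = N1 + 2·N2  ⇒  N2/N1 = (N3/N1 − 1)/2 = (37/17 − 1)/2 = 10/17
smallest multiple with N1 ≥ 12 and N2 ≥ 10: k = 1  ⇒  N1 = 1·17 = 17, N2 = 1·10 = 10 (N1 ≤ 40, N2 ≤ 30, N2 ≠ N1 ✓), N3 = 17 + 2·10 = 37
check: (N1+N3)/N1 with N1 = 17, N3 = 37 gives 54/17; |achieved − target| = 0 ≤ 27/850 ✓

N1=17 N2=10 achieved=54/17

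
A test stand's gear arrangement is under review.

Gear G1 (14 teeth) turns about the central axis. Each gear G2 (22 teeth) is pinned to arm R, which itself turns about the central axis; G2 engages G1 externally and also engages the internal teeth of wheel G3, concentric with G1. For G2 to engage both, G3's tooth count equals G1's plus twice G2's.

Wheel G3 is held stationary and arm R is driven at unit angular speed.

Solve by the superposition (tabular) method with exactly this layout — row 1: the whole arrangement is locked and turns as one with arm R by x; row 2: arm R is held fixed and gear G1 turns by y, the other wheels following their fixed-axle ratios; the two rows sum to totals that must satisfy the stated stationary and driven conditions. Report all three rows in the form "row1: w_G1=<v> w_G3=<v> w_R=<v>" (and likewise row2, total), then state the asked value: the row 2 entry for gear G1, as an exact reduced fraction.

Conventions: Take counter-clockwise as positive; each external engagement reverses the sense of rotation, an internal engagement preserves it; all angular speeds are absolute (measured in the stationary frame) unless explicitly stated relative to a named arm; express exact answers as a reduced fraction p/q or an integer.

topology: planetary set — G1 14T / G2 22T / G3 58T, arm = carrier (Willis)
superposition row 1 [locked train]: every member turns x
row 2: sun turns y, ring = −(14/58)·y, arm 0
boundary: total ω_ring = x − (14/58)·y = 0 and total ω_arm = x = 1  ⇒  y = 29/7, x = 1
row 2 ring = −(14/58)·29/7 = -1
totals (row 1 + row 2): sun 1 + 29/7 = 36/7, ring 1 + (-1) = 0, arm 1 + 0 = 1
asked cell (row2, sun) = 29/7

row1: w_G1=1 w_G3=1 w_R=1
row2: w_G1=29/7 w_G3=-1 w_R=0
total: w_G1=36/7 w_G3=0 w_R=1
asked value: 29/7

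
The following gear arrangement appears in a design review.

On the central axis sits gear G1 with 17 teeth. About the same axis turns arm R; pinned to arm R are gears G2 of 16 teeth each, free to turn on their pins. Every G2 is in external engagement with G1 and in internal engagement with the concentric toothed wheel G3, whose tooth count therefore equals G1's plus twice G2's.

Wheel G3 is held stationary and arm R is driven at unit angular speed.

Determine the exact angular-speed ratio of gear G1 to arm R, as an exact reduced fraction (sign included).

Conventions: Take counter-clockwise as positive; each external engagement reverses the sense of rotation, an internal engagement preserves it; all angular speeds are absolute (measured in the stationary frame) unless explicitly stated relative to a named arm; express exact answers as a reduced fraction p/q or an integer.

class = planetary set [G3 = 17+2·16 = 49; Willis about the carrier]
ring teeth: 17 + 2·16 = 49
17(ω_sun−ω_arm) = −49(ω_ring−ω_arm),  ω_ring = 0, ω_arm = 1
ω_sun = 1 − (49/17)(0−1) = 66/17
ω_out/ω_in = 66/17

66/17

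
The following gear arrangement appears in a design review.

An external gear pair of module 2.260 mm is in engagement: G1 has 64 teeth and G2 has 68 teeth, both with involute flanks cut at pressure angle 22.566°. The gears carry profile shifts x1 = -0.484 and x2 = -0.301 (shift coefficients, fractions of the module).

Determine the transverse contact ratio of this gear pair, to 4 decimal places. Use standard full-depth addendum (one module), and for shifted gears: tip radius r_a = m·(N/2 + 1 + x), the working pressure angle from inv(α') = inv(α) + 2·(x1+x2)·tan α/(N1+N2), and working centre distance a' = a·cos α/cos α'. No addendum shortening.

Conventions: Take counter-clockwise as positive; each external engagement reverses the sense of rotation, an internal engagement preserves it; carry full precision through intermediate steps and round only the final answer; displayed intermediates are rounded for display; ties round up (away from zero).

1.7999

single-mesh involute tooth geometry (64T engaging 68T at module 2.260)
base radii: r_b1 = 66.783043, r_b2 = 70.956984
tip radii: r_a1 = 73.486160, r_a2 = 78.419740
inv(α') = inv(22.566°) + 2·(-0.484-0.301)·tan α/(64+68) = 0.01677007  ⇒  α' = 20.77383°
a' = a·cos α / cos α' = 149.1600·cos 22.566°/cos 20.77383° = 147.317467
action lengths: √(r_a1²−r_b1²) = 30.663347, √(r_a2²−r_b2²) = 33.388053
base pitch p_b = π·m·cos α = 6.556410
CR = (30.663347 + 33.388053 − 147.317467·sin 20.77383°)/6.556410 = 1.799894
contact ratio ≈ 1.7999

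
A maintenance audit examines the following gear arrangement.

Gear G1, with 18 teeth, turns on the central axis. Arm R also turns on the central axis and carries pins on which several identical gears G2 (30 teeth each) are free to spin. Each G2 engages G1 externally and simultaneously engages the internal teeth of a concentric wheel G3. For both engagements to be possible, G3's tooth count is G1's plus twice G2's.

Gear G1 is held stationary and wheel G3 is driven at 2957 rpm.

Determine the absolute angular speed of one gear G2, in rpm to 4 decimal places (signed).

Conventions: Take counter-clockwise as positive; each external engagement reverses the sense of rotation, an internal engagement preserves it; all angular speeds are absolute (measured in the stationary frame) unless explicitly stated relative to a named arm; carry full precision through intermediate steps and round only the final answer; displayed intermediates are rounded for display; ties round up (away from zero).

+3844.1000 rpm

planetary set (18T centre, 30T on arm, 78T internal) — Willis relation
normalise by the input: solve with ω_ring = 1, then scale by 2957 rpm
ring teeth: 18 + 2·30 = 78
18(ω_sun−ω_arm) = −78(ω_ring−ω_arm),  ω_sun = 0, ω_ring = 1
18(0−ω_arm) = −78(1−ω_arm)  ⇒  96·ω_arm = 78  ⇒  ω_arm = 13/16
sun–planet mesh: 18·(0−13/16) = −30·(ω_p−ω_arm)  ⇒  ω_p−ω_arm = 39/80
ω_p = 13/16 + 39/80 = 13/10
scale: ω_p = 13/10 × 2957 rpm = +3844.1000 rpm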